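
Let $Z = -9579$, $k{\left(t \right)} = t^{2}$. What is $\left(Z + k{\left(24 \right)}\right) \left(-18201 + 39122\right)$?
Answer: $-188351763$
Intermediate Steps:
$\left(Z + k{\left(24 \right)}\right) \left(-18201 + 39122\right) = \left(-9579 + 24^{2}\right) \left(-18201 + 39122\right) = \left(-9579 + 576\right) 20921 = \left(-9003\right) 20921 = -188351763$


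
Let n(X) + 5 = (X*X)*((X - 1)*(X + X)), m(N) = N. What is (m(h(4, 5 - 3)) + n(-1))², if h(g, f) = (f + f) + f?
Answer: 25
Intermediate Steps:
h(g, f) = 3*f (h(g, f) = 2*f + f = 3*f)
n(X) = -5 + 2*X³*(-1 + X) (n(X) = -5 + (X*X)*((X - 1)*(X + X)) = -5 + X²*((-1 + X)*(2*X)) = -5 + X²*(2*X*(-1 + X)) = -5 + 2*X³*(-1 + X))
(m(h(4, 5 - 3)) + n(-1))² = (3*(5 - 3) + (-5 - 2*(-1)³ + 2*(-1)⁴))² = (3*2 + (-5 - 2*(-1) + 2*1))² = (6 + (-5 + 2 + 2))² = (6 - 1)² = 5² = 25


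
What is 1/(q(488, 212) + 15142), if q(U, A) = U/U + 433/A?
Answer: 212/3210749 ≈ 6.6028e-5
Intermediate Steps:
q(U, A) = 1 + 433/A
1/(q(488, 212) + 15142) = 1/((433 + 212)/212 + 15142) = 1/((1/212)*645 + 15142) = 1/(645/212 + 15142) = 1/(3210749/212) = 212/3210749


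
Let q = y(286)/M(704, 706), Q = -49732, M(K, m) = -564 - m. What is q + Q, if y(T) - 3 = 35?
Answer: -31579839/635 ≈ -49732.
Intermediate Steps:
y(T) = 38 (y(T) = 3 + 35 = 38)
q = -19/635 (q = 38/(-564 - 1*706) = 38/(-564 - 706) = 38/(-1270) = 38*(-1/1270) = -19/635 ≈ -0.029921)
q + Q = -19/635 - 49732 = -31579839/635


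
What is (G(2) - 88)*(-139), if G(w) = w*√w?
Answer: 12232 - 278*√2 ≈ 11839.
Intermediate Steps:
G(w) = w^(3/2)
(G(2) - 88)*(-139) = (2^(3/2) - 88)*(-139) = (2*√2 - 88)*(-139) = (-88 + 2*√2)*(-139) = 12232 - 278*√2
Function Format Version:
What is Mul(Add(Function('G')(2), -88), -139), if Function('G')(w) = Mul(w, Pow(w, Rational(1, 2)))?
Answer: Add(12232, Mul(-278, Pow(2, Rational(1, 2)))) ≈ 11839.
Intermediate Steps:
Function('G')(w) = Pow(w, Rational(3, 2))
Mul(Add(Function('G')(2), -88), -139) = Mul(Add(Pow(2, Rational(3, 2)), -88), -139) = Mul(Add(Mul(2, Pow(2, Rational(1, 2))), -88), -139) = Mul(Add(-88, Mul(2, Pow(2, Rational(1, 2)))), -139) = Add(12232, Mul(-278, Pow(2, Rational(1, 2))))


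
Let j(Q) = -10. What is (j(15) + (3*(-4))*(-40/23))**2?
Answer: 62500/529 ≈ 118.15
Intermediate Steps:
(j(15) + (3*(-4))*(-40/23))**2 = (-10 + (3*(-4))*(-40/23))**2 = (-10 - (-480)/23)**2 = (-10 - 12*(-40/23))**2 = (-10 + 480/23)**2 = (250/23)**2 = 62500/529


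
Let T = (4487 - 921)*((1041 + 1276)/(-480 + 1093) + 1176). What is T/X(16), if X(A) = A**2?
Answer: 1289474515/78464 ≈ 16434.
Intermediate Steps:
T = 2578949030/613 (T = 3566*(2317/613 + 1176) = 3566*(723205/613) = 2578949030/613 ≈ 4.2071e+6)
T/X(16) = 2578949030/(613*(16**2)) = (2578949030/613)/256 = (2578949030/613)*(1/256) = 1289474515/78464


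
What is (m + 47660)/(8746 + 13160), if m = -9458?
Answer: 6367/3651 ≈ 1.7439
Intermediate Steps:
(m + 47660)/(8746 + 13160) = (-9458 + 47660)/(8746 + 13160) = 38202/21906 = 38202*(1/21906) = 6367/3651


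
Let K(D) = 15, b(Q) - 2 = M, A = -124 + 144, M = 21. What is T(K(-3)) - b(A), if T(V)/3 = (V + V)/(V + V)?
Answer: -20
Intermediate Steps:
A = 20
b(Q) = 23 (b(Q) = 2 + 21 = 23)
T(V) = 3 (T(V) = 3*((V + V)/(V + V)) = 3*((2*V)/((2*V))) = 3*((2*V)*(1/(2*V))) = 3*1 = 3)
T(K(-3)) - b(A) = 3 - 1*23 = 3 - 23 = -20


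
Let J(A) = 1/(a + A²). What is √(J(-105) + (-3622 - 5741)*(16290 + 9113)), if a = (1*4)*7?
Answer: 2*I*√7264410547451687/11053 ≈ 15422.0*I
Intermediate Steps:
a = 28 (a = 4*7 = 28)
J(A) = 1/(28 + A²)
√(J(-105) + (-3622 - 5741)*(16290 + 9113)) = √(1/(28 + (-105)²) + (-3622 - 5741)*(16290 + 9113)) = √(1/(28 + 11025) - 9363*25403) = √(1/11053 - 237848289) = √(-2628937138316/11053) = 2*I*√7264410547451687/11053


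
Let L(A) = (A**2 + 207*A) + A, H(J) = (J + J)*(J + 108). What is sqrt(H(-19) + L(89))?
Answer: sqrt(23051) ≈ 151.83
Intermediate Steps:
H(J) = 2*J*(108 + J) (H(J) = (2*J)*(108 + J) = 2*J*(108 + J))
L(A) = A**2 + 208*A
sqrt(H(-19) + L(89)) = sqrt(2*(-19)*(108 - 19) + 89*(208 + 89)) = sqrt(2*(-19)*89 + 89*297) = sqrt(-3382 + 26433) = sqrt(23051)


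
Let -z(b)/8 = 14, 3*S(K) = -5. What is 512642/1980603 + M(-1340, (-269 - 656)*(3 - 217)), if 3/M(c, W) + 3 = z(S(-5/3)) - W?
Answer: 101530495921/392288133195 ≈ 0.25882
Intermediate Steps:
S(K) = -5/3 (S(K) = (⅓)*(-5) = -5/3)
z(b) = -112 (z(b) = -8*14 = -112)
M(c, W) = 3/(-115 - W) (M(c, W) = 3/(-3 + (-112 - W)) = 3/(-115 - W))
512642/1980603 + M(-1340, (-269 - 656)*(3 - 217)) = 512642/1980603 - 3/(115 + (-269 - 656)*(3 - 217)) = 512642*(1/1980603) - 3/(115 - 925*(-214)) = 512642/1980603 - 3/(115 + 197950) = 512642/1980603 - 3/198065 = 101530495921/392288133195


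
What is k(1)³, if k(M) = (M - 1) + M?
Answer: 1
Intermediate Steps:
k(M) = -1 + 2*M (k(M) = (-1 + M) + M = -1 + 2*M)
k(1)³ = (-1 + 2*1)³ = (-1 + 2)³ = 1³ = 1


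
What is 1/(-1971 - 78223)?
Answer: -1/80194 ≈ -1.2470e-5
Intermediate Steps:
1/(-1971 - 78223) = 1/(-80194) = -1/80194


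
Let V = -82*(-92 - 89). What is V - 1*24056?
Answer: -9214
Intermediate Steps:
V = 14842 (V = -82*(-181) = 14842)
V - 1*24056 = 14842 - 1*24056 = 14842 - 24056 = -9214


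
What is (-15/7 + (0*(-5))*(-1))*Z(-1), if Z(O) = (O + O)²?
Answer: -60/7 ≈ -8.5714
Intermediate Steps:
Z(O) = 4*O² (Z(O) = (2*O)² = 4*O²)
(-15/7 + (0*(-5))*(-1))*Z(-1) = (-15/7 + (0*(-5))*(-1))*(4*(-1)²) = (-15*⅐ + 0*(-1))*(4*1) = (-15/7 + 0)*4 = -15/7*4 = -60/7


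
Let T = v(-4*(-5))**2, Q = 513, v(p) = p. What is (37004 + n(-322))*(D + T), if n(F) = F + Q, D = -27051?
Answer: -991283945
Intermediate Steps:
T = 400 (T = (-4*(-5))**2 = 20**2 = 400)
n(F) = 513 + F (n(F) = F + 513 = 513 + F)
(37004 + n(-322))*(D + T) = (37004 + (513 - 322))*(-27051 + 400) = (37004 + 191)*(-26651) = 37195*(-26651) = -991283945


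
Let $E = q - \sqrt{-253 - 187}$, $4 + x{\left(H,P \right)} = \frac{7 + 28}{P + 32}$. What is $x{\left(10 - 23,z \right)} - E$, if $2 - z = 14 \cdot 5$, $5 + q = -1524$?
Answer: $\frac{54865}{36} + 2 i \sqrt{110} \approx 1524.0 + 20.976 i$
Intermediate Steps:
$q = -1529$ ($q = -5 - 1524 = -1529$)
$z = -68$ ($z = 2 - 14 \cdot 5 = 2 - 70 = -68$)
$x{\left(H,P \right)} = -4 + \frac{35}{32 + P}$ ($x{\left(H,P \right)} = -4 + \frac{7 + 28}{P + 32} = -4 + \frac{35}{32 + P}$)
$E = -1529 - 2 i \sqrt{110}$ ($E = -1529 - \sqrt{-253 - 187} = -1529 - \sqrt{-440} = -1529 - 2 i \sqrt{110} \approx -1529.0 - 20.976 i$)
$x{\left(10 - 23,z \right)} - E = \frac{-93 - -272}{32 - 68} - \left(-1529 - 2 i \sqrt{110}\right) = \frac{-93 + 272}{-36} + \left(1529 + 2 i \sqrt{110}\right) = \left(- \frac{1}{36}\right) 179 + \left(1529 + 2 i \sqrt{110}\right) = - \frac{179}{36} + \left(1529 + 2 i \sqrt{110}\right) = \frac{54865}{36} + 2 i \sqrt{110}$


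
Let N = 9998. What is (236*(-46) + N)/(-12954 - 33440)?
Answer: 429/23197 ≈ 0.018494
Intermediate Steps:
(236*(-46) + N)/(-12954 - 33440) = (236*(-46) + 9998)/(-12954 - 33440) = (-10856 + 9998)/(-46394) = -858*(-1/46394) = 429/23197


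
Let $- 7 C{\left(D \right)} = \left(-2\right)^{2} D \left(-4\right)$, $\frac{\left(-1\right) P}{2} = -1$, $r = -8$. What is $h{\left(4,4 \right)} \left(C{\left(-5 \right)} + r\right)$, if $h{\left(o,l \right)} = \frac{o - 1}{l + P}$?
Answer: $- \frac{68}{7} \approx -9.7143$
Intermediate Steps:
$P = 2$ ($P = \left(-2\right) \left(-1\right) = 2$)
$h{\left(o,l \right)} = \frac{-1 + o}{2 + l}$ ($h{\left(o,l \right)} = \frac{o - 1}{l + 2} = \frac{-1 + o}{2 + l}$)
$C{\left(D \right)} = \frac{16 D}{7}$ ($C{\left(D \right)} = - \frac{\left(-2\right)^{2} D \left(-4\right)}{7} = - \frac{4 D \left(-4\right)}{7} = - \frac{\left(-16\right) D}{7} = \frac{16 D}{7}$)
$h{\left(4,4 \right)} \left(C{\left(-5 \right)} + r\right) = \frac{-1 + 4}{2 + 4} \left(\frac{16}{7} \left(-5\right) - 8\right) = \frac{1}{6} \cdot 3 \left(- \frac{80}{7} - 8\right) = \frac{1}{6} \cdot 3 \left(- \frac{136}{7}\right) = \frac{1}{2} \left(- \frac{136}{7}\right) = - \frac{68}{7}$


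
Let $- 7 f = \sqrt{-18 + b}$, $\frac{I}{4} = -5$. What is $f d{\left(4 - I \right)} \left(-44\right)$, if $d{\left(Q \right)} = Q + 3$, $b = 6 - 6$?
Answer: $\frac{3564 i \sqrt{2}}{7} \approx 720.04 i$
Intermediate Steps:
$I = -20$ ($I = 4 \left(-5\right) = -20$)
$b = 0$ ($b = 6 - 6 = 0$)
$d{\left(Q \right)} = 3 + Q$
$f = - \frac{3 i \sqrt{2}}{7}$ ($f = - \frac{\sqrt{-18 + 0}}{7} = - \frac{\sqrt{-18}}{7} = - \frac{3 i \sqrt{2}}{7} \approx - 0.60609 i$)
$f d{\left(4 - I \right)} \left(-44\right) = - \frac{3 i \sqrt{2}}{7} \left(3 + \left(4 - -20\right)\right) \left(-44\right) = - \frac{3 i \sqrt{2}}{7} \left(3 + \left(4 + 20\right)\right) \left(-44\right) = - \frac{3 i \sqrt{2}}{7} \left(3 + 24\right) \left(-44\right) = - \frac{3 i \sqrt{2}}{7} \cdot 27 \left(-44\right) = - \frac{81 i \sqrt{2}}{7} \left(-44\right) = \frac{3564 i \sqrt{2}}{7}$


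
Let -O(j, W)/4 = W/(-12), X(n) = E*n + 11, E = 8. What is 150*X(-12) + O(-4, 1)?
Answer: -38249/3 ≈ -12750.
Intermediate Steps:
X(n) = 11 + 8*n (X(n) = 8*n + 11 = 11 + 8*n)
O(j, W) = W/3 (O(j, W) = -4*W/(-12) = -4*W*(-1)/12 = -(-1)*W/3 = W/3)
150*X(-12) + O(-4, 1) = 150*(11 + 8*(-12)) + (1/3)*1 = 150*(11 - 96) + 1/3 = 150*(-85) + 1/3 = -12750 + 1/3 = -38249/3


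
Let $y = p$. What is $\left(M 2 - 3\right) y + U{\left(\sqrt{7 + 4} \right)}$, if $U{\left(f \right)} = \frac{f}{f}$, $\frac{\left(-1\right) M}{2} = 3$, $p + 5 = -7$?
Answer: $181$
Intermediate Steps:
$p = -12$ ($p = -5 - 7 = -12$)
$M = -6$ ($M = \left(-2\right) 3 = -6$)
$U{\left(f \right)} = 1$
$y = -12$
$\left(M 2 - 3\right) y + U{\left(\sqrt{7 + 4} \right)} = \left(\left(-6\right) 2 - 3\right) \left(-12\right) + 1 = \left(-12 - 3\right) \left(-12\right) + 1 = \left(-15\right) \left(-12\right) + 1 = 180 + 1 = 181$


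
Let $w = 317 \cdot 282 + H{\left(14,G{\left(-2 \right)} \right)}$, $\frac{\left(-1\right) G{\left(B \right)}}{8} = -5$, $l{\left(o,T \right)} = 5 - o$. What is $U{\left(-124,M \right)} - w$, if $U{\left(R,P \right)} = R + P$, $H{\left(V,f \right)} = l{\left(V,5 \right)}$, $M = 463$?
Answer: $-89046$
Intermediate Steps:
$G{\left(B \right)} = 40$ ($G{\left(B \right)} = \left(-8\right) \left(-5\right) = 40$)
$H{\left(V,f \right)} = 5 - V$
$U{\left(R,P \right)} = P + R$
$w = 89385$ ($w = 317 \cdot 282 + \left(5 - 14\right) = 89394 + \left(5 - 14\right) = 89394 - 9 = 89385$)
$U{\left(-124,M \right)} - w = \left(463 - 124\right) - 89385 = 339 - 89385 = -89046$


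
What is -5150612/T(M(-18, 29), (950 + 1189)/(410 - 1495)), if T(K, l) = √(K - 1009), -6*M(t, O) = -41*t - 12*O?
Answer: 2575306*I*√1074/537 ≈ 1.5717e+5*I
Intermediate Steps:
M(t, O) = 2*O + 41*t/6 (M(t, O) = -(-41*t - 12*O)/6 = 2*O + 41*t/6)
T(K, l) = √(-1009 + K)
-5150612/T(M(-18, 29), (950 + 1189)/(410 - 1495)) = -5150612/√(-1009 + (2*29 + (41/6)*(-18))) = -5150612/√(-1009 + (58 - 123)) = -5150612/√(-1009 - 65) = -5150612*(-I*√1074/1074) = -(-2575306)*I*√1074/537 = 2575306*I*√1074/537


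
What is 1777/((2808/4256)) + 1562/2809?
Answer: 2656075738/985959 ≈ 2693.9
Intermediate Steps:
1777/((2808/4256)) + 1562/2809 = 1777/((2808*(1/4256))) + 1562*(1/2809) = 1777/(351/532) + 1562/2809 = 1777*(532/351) + 1562/2809 = 945364/351 + 1562/2809 = 2656075738/985959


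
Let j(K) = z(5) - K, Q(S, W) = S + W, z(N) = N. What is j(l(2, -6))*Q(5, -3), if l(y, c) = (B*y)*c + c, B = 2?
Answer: 70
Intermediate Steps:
l(y, c) = c + 2*c*y (l(y, c) = (2*y)*c + c = 2*c*y + c = c + 2*c*y)
j(K) = 5 - K
j(l(2, -6))*Q(5, -3) = (5 - (-6)*(1 + 2*2))*(5 - 3) = (5 - (-6)*(1 + 4))*2 = (5 - (-6)*5)*2 = (5 - 1*(-30))*2 = (5 + 30)*2 = 35*2 = 70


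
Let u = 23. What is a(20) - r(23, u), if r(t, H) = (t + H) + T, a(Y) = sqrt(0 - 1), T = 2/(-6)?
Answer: -137/3 + I ≈ -45.667 + 1.0*I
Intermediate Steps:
T = -1/3 (T = 2*(-1/6) = -1/3 ≈ -0.33333)
a(Y) = I (a(Y) = sqrt(-1) = I)
r(t, H) = -1/3 + H + t (r(t, H) = (t + H) - 1/3 = (H + t) - 1/3 = -1/3 + H + t)
a(20) - r(23, u) = I - (-1/3 + 23 + 23) = I - 1*137/3 = I - 137/3 = -137/3 + I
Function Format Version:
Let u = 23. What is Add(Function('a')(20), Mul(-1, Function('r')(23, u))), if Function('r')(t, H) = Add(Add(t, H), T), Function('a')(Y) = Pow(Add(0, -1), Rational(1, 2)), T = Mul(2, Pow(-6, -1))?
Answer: Add(Rational(-137, 3), I) ≈ Add(-45.667, Mul(1.0000, I))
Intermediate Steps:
T = Rational(-1, 3) (T = Mul(2, Rational(-1, 6)) = Rational(-1, 3) ≈ -0.33333)
Function('a')(Y) = I (Function('a')(Y) = Pow(-1, Rational(1, 2)) = I)
Function('r')(t, H) = Add(Rational(-1, 3), H, t) (Function('r')(t, H) = Add(Add(t, H), Rational(-1, 3)) = Add(Add(H, t), Rational(-1, 3)) = Add(Rational(-1, 3), H, t))
Add(Function('a')(20), Mul(-1, Function('r')(23, u))) = Add(I, Mul(-1, Add(Rational(-1, 3), 23, 23))) = Add(I, Mul(-1, Rational(137, 3))) = Add(I, Rational(-137, 3)) = Add(Rational(-137, 3), I)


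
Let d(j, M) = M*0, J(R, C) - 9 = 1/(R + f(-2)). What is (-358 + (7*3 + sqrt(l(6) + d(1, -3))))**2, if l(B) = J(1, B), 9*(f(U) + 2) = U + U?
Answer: 1476505/13 - 4044*sqrt(39)/13 ≈ 1.1163e+5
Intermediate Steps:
f(U) = -2 + 2*U/9 (f(U) = -2 + (U + U)/9 = -2 + (2*U)/9 = -2 + 2*U/9)
J(R, C) = 9 + 1/(-22/9 + R) (J(R, C) = 9 + 1/(R + (-2 + (2/9)*(-2))) = 9 + 1/(R + (-2 - 4/9)) = 9 + 1/(R - 22/9) = 9 + 1/(-22/9 + R))
l(B) = 108/13 (l(B) = 27*(-7 + 3*1)/(-22 + 9*1) = 27*(-7 + 3)/(-22 + 9) = 27*(-4)/(-13) = 27*(-1/13)*(-4) = 108/13)
d(j, M) = 0
(-358 + (7*3 + sqrt(l(6) + d(1, -3))))**2 = (-358 + (7*3 + sqrt(108/13 + 0)))**2 = (-358 + (21 + sqrt(108/13)))**2 = (-358 + (21 + 6*sqrt(39)/13))**2 = (-337 + 6*sqrt(39)/13)**2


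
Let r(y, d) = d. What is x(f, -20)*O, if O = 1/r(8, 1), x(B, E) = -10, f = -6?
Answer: -10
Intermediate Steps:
O = 1 (O = 1/1 = 1)
x(f, -20)*O = -10*1 = -10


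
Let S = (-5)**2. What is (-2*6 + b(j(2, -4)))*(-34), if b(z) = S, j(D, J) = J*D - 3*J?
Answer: -442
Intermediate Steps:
j(D, J) = -3*J + D*J (j(D, J) = D*J - 3*J = -3*J + D*J)
S = 25
b(z) = 25
(-2*6 + b(j(2, -4)))*(-34) = (-2*6 + 25)*(-34) = (-12 + 25)*(-34) = 13*(-34) = -442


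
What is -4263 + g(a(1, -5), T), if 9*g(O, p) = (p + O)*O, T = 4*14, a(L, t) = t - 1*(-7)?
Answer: -38251/9 ≈ -4250.1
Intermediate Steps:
a(L, t) = 7 + t (a(L, t) = t + 7 = 7 + t)
T = 56
g(O, p) = O*(O + p)/9 (g(O, p) = ((p + O)*O)/9 = ((O + p)*O)/9 = (O*(O + p))/9 = O*(O + p)/9)
-4263 + g(a(1, -5), T) = -4263 + (7 - 5)*((7 - 5) + 56)/9 = -4263 + (1/9)*2*(2 + 56) = -4263 + (1/9)*2*58 = -4263 + 116/9 = -38251/9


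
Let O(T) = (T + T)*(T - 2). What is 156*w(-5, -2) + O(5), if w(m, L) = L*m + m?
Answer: 810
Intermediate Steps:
O(T) = 2*T*(-2 + T) (O(T) = (2*T)*(-2 + T) = 2*T*(-2 + T))
w(m, L) = m + L*m
156*w(-5, -2) + O(5) = 156*(-5*(1 - 2)) + 2*5*(-2 + 5) = 156*(-5*(-1)) + 2*5*3 = 156*5 + 30 = 780 + 30 = 810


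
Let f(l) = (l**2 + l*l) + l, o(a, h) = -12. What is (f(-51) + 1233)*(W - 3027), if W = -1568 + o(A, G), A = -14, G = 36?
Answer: -29411088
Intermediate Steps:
f(l) = l + 2*l**2 (f(l) = (l**2 + l**2) + l = 2*l**2 + l = l + 2*l**2)
W = -1580 (W = -1568 - 12 = -1580)
(f(-51) + 1233)*(W - 3027) = (-51*(1 + 2*(-51)) + 1233)*(-1580 - 3027) = (-51*(1 - 102) + 1233)*(-4607) = (-51*(-101) + 1233)*(-4607) = (5151 + 1233)*(-4607) = 6384*(-4607) = -29411088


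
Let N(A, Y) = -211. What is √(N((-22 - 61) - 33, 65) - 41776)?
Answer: 11*I*√347 ≈ 204.91*I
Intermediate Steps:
√(N((-22 - 61) - 33, 65) - 41776) = √(-211 - 41776) = √(-41987) = 11*I*√347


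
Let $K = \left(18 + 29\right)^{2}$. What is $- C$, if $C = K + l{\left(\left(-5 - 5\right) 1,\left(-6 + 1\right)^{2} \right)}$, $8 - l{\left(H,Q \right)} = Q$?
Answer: $-2192$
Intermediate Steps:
$K = 2209$ ($K = 47^{2} = 2209$)
$l{\left(H,Q \right)} = 8 - Q$
$C = 2192$ ($C = 2209 + \left(8 - \left(-6 + 1\right)^{2}\right) = 2209 + \left(8 - \left(-5\right)^{2}\right) = 2209 + \left(8 - 25\right) = 2209 - 17 = 2192$)
$- C = \left(-1\right) 2192 = -2192$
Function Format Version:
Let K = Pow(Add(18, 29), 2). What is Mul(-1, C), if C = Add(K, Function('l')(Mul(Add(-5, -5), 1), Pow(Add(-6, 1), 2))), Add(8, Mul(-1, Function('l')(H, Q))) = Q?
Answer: -2192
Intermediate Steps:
K = 2209 (K = Pow(47, 2) = 2209)
Function('l')(H, Q) = Add(8, Mul(-1, Q))
C = 2192 (C = Add(2209, Add(8, Mul(-1, Pow(Add(-6, 1), 2)))) = Add(2209, Add(8, Mul(-1, Pow(-5, 2)))) = Add(2209, Add(8, Mul(-1, 25))) = Add(2209, Add(8, -25)) = Add(2209, -17) = 2192)
Mul(-1, C) = Mul(-1, 2192) = -2192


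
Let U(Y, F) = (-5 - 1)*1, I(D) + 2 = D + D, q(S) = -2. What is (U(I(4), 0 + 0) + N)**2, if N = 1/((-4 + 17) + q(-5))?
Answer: 4225/121 ≈ 34.917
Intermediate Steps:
I(D) = -2 + 2*D (I(D) = -2 + (D + D) = -2 + 2*D)
U(Y, F) = -6 (U(Y, F) = -6*1 = -6)
N = 1/11 (N = 1/((-4 + 17) - 2) = 1/(13 - 2) = 1/11 ≈ 0.090909)
(U(I(4), 0 + 0) + N)**2 = (-6 + 1/11)**2 = (-65/11)**2 = 4225/121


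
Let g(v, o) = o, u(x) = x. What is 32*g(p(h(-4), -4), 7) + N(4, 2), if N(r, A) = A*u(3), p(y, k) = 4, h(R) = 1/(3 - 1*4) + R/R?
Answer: 230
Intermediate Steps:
h(R) = 0 (h(R) = 1/(3 - 4) + 1 = 1/(-1) + 1 = 1*(-1) + 1 = -1 + 1 = 0)
N(r, A) = 3*A (N(r, A) = A*3 = 3*A)
32*g(p(h(-4), -4), 7) + N(4, 2) = 32*7 + 3*2 = 224 + 6 = 230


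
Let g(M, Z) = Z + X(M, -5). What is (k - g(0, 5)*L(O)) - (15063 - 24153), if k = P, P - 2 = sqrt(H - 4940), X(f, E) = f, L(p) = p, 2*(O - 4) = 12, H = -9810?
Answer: 9042 + 5*I*sqrt(590) ≈ 9042.0 + 121.45*I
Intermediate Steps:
O = 10 (O = 4 + (1/2)*12 = 4 + 6 = 10)
g(M, Z) = M + Z (g(M, Z) = Z + M = M + Z)
P = 2 + 5*I*sqrt(590) (P = 2 + sqrt(-9810 - 4940) = 2 + sqrt(-14750) = 2 + 5*I*sqrt(590) ≈ 2.0 + 121.45*I)
k = 2 + 5*I*sqrt(590) ≈ 2.0 + 121.45*I
(k - g(0, 5)*L(O)) - (15063 - 24153) = ((2 + 5*I*sqrt(590)) - (0 + 5)*10) - (15063 - 24153) = ((2 + 5*I*sqrt(590)) - 5*10) - 1*(-9090) = ((2 + 5*I*sqrt(590)) - 1*50) + 9090 = ((2 + 5*I*sqrt(590)) - 50) + 9090 = (-48 + 5*I*sqrt(590)) + 9090 = 9042 + 5*I*sqrt(590)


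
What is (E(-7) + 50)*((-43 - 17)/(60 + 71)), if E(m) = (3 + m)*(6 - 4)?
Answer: -2520/131 ≈ -19.237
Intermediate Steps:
E(m) = 6 + 2*m (E(m) = (3 + m)*2 = 6 + 2*m)
(E(-7) + 50)*((-43 - 17)/(60 + 71)) = ((6 + 2*(-7)) + 50)*((-43 - 17)/(60 + 71)) = ((6 - 14) + 50)*(-60/131) = (-8 + 50)*(-60*1/131) = 42*(-60/131) = -2520/131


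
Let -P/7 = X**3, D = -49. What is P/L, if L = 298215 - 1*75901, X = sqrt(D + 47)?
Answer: 7*I*sqrt(2)/111157 ≈ 8.9059e-5*I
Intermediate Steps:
X = I*sqrt(2) (X = sqrt(-49 + 47) = sqrt(-2) = I*sqrt(2) ≈ 1.4142*I)
L = 222314 (L = 298215 - 75901 = 222314)
P = 14*I*sqrt(2) (P = -7*(-2*I*sqrt(2)) = -(-14)*I*sqrt(2) = 14*I*sqrt(2) ≈ 19.799*I)
P/L = (14*I*sqrt(2))/222314 = (14*I*sqrt(2))*(1/222314) = 7*I*sqrt(2)/111157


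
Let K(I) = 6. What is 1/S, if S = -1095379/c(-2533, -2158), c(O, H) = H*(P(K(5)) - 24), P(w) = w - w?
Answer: -51792/1095379 ≈ -0.047282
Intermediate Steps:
P(w) = 0
c(O, H) = -24*H (c(O, H) = H*(0 - 24) = H*(-24) = -24*H)
S = -1095379/51792 (S = -1095379/((-24*(-2158))) = -1095379/51792 ≈ -21.150)
1/S = 1/(-1095379/51792) = -51792/1095379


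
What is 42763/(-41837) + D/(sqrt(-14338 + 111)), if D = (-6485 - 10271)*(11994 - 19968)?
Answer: -42763/41837 - 133612344*I*sqrt(14227)/14227 ≈ -1.0221 - 1.1202e+6*I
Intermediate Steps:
D = 133612344 (D = -16756*(-7974) = 133612344)
42763/(-41837) + D/(sqrt(-14338 + 111)) = 42763/(-41837) + 133612344/(sqrt(-14338 + 111)) = 42763*(-1/41837) + 133612344/(sqrt(-14227)) = -42763/41837 + 133612344/((I*sqrt(14227))) = -42763/41837 + 133612344*(-I*sqrt(14227)/14227) = -42763/41837 - 133612344*I*sqrt(14227)/14227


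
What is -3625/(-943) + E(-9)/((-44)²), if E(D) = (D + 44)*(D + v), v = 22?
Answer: 7447065/1825648 ≈ 4.0791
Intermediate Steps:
E(D) = (22 + D)*(44 + D) (E(D) = (D + 44)*(D + 22) = (44 + D)*(22 + D) = (22 + D)*(44 + D))
-3625/(-943) + E(-9)/((-44)²) = -3625/(-943) + (968 + (-9)² + 66*(-9))/((-44)²) = -3625*(-1/943) + (968 + 81 - 594)/1936 = 3625/943 + 455*(1/1936) = 3625/943 + 455/1936 = 7447065/1825648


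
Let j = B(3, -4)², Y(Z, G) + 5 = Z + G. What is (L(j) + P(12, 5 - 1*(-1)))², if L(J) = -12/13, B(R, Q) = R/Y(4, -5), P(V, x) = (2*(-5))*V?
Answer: 2471184/169 ≈ 14622.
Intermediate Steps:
Y(Z, G) = -5 + G + Z (Y(Z, G) = -5 + (Z + G) = -5 + (G + Z) = -5 + G + Z)
P(V, x) = -10*V
B(R, Q) = -R/6 (B(R, Q) = R/(-5 - 5 + 4) = R/(-6) = R*(-⅙) = -R/6)
j = ¼ (j = (-⅙*3)² = (-½)² = ¼ ≈ 0.25000)
L(J) = -12/13 (L(J) = -12*1/13 = -12/13)
(L(j) + P(12, 5 - 1*(-1)))² = (-12/13 - 10*12)² = (-12/13 - 120)² = (-1572/13)² = 2471184/169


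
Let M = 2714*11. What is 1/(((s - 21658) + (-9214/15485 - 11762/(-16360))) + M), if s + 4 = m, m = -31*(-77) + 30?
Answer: 25333460/268765816493 ≈ 9.4258e-5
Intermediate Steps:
m = 2417 (m = 2387 + 30 = 2417)
s = 2413 (s = -4 + 2417 = 2413)
M = 29854
1/(((s - 21658) + (-9214/15485 - 11762/(-16360))) + M) = 1/(((2413 - 21658) + (-9214/15485 - 11762/(-16360))) + 29854) = 1/((-19245 + (-9214*1/15485 - 11762*(-1/16360))) + 29854) = 1/((-19245 + (-9214/15485 + 5881/8180)) + 29854) = 1/((-19245 + 3139353/25333460) + 29854) = 1/(-487539298347/25333460 + 29854) = 1/(268765816493/25333460) = 25333460/268765816493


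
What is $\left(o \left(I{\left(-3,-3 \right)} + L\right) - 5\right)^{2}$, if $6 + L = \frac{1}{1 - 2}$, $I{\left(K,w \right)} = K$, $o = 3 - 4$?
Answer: $25$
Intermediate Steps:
$o = -1$ ($o = 3 - 4 = -1$)
$L = -7$ ($L = -6 + \frac{1}{1 - 2} = -6 + \frac{1}{-1} = -6 - 1 = -7$)
$\left(o \left(I{\left(-3,-3 \right)} + L\right) - 5\right)^{2} = \left(- (-3 - 7) - 5\right)^{2} = \left(\left(-1\right) \left(-10\right) - 5\right)^{2} = \left(10 - 5\right)^{2} = 5^{2} = 25$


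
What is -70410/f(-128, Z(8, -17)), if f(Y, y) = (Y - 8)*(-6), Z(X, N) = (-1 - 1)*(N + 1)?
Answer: -11735/136 ≈ -86.287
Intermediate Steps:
Z(X, N) = -2 - 2*N (Z(X, N) = -2*(1 + N) = -2 - 2*N)
f(Y, y) = 48 - 6*Y (f(Y, y) = (-8 + Y)*(-6) = 48 - 6*Y)
-70410/f(-128, Z(8, -17)) = -70410/(48 - 6*(-128)) = -70410/(48 + 768) = -70410/816 = -70410*1/816 = -11735/136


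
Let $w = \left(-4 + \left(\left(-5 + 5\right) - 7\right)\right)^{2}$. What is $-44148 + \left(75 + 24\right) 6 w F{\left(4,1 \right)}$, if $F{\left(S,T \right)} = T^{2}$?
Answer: $27726$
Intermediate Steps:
$w = 121$ ($w = \left(-4 + \left(0 - 7\right)\right)^{2} = \left(-4 - 7\right)^{2} = \left(-11\right)^{2} = 121$)
$-44148 + \left(75 + 24\right) 6 w F{\left(4,1 \right)} = -44148 + \left(75 + 24\right) 6 \cdot 121 \cdot 1^{2} = -44148 + 99 \cdot 726 \cdot 1 = -44148 + 99 \cdot 726 = -44148 + 71874 = 27726$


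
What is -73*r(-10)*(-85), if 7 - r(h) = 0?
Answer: 43435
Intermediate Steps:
r(h) = 7 (r(h) = 7 - 1*0 = 7 + 0 = 7)
-73*r(-10)*(-85) = -73*7*(-85) = -511*(-85) = 43435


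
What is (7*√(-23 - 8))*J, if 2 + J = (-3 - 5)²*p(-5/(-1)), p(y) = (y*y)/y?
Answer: 2226*I*√31 ≈ 12394.0*I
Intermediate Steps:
p(y) = y (p(y) = y²/y = y)
J = 318 (J = -2 + (-3 - 5)²*(-5/(-1)) = -2 + (-8)²*(-5*(-1)) = -2 + 64*5 = -2 + 320 = 318)
(7*√(-23 - 8))*J = (7*√(-23 - 8))*318 = (7*√(-31))*318 = (7*(I*√31))*318 = (7*I*√31)*318 = 2226*I*√31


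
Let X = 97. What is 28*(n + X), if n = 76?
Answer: 4844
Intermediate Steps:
28*(n + X) = 28*(76 + 97) = 28*173 = 4844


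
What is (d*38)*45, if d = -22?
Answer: -37620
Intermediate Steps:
(d*38)*45 = -22*38*45 = -836*45 = -37620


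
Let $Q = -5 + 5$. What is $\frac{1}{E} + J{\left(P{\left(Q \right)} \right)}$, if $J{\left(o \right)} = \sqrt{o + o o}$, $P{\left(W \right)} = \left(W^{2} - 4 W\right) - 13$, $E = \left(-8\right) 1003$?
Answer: $- \frac{1}{8024} + 2 \sqrt{39} \approx 12.49$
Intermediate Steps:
$Q = 0$
$E = -8024$
$P{\left(W \right)} = -13 + W^{2} - 4 W$
$J{\left(o \right)} = \sqrt{o + o^{2}}$
$\frac{1}{E} + J{\left(P{\left(Q \right)} \right)} = \frac{1}{-8024} + \sqrt{\left(-13 + 0^{2} - 0\right) \left(1 - \left(13 - 0^{2}\right)\right)} = - \frac{1}{8024} + \sqrt{\left(-13 + 0 + 0\right) \left(1 + \left(-13 + 0 + 0\right)\right)} = - \frac{1}{8024} + \sqrt{- 13 \left(1 - 13\right)} = - \frac{1}{8024} + \sqrt{\left(-13\right) \left(-12\right)} = - \frac{1}{8024} + \sqrt{156} = - \frac{1}{8024} + 2 \sqrt{39}$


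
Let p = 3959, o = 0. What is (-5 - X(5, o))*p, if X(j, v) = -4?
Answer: -3959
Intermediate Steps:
(-5 - X(5, o))*p = (-5 - 1*(-4))*3959 = (-5 + 4)*3959 = -1*3959 = -3959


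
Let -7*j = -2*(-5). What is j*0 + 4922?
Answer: 4922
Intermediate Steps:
j = -10/7 (j = -(-2)*(-5)/7 = -1/7*10 = -10/7 ≈ -1.4286)
j*0 + 4922 = -10/7*0 + 4922 = 0 + 4922 = 4922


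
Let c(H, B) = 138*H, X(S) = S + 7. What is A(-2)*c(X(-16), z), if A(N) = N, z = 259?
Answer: 2484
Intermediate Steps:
X(S) = 7 + S
A(-2)*c(X(-16), z) = -276*(7 - 16) = -276*(-9) = -2*(-1242) = 2484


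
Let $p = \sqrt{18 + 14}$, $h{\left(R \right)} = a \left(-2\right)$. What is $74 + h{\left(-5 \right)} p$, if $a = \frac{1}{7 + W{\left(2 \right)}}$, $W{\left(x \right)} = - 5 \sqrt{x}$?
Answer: $154 + 56 \sqrt{2} \approx 233.2$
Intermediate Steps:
$a = \frac{1}{7 - 5 \sqrt{2}} \approx -14.071$
$h{\left(R \right)} = 14 + 10 \sqrt{2}$ ($h{\left(R \right)} = \left(-7 - 5 \sqrt{2}\right) \left(-2\right) = 14 + 10 \sqrt{2}$)
$p = 4 \sqrt{2}$ ($p = \sqrt{32} = 4 \sqrt{2} \approx 5.6569$)
$74 + h{\left(-5 \right)} p = 74 + \left(14 + 10 \sqrt{2}\right) 4 \sqrt{2} = 74 + 4 \sqrt{2} \left(14 + 10 \sqrt{2}\right)$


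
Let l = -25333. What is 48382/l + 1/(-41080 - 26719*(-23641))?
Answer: -1649966362115/863928689701 ≈ -1.9098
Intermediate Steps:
48382/l + 1/(-41080 - 26719*(-23641)) = 48382/(-25333) + 1/(-41080 - 26719*(-23641)) = 48382*(-1/25333) - 1/23641/(-67799) = -48382/25333 - 1/67799*(-1/23641) = -48382/25333 + 1/1602836159 = -1649966362115/863928689701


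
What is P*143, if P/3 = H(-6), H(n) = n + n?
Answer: -5148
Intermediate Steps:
H(n) = 2*n
P = -36 (P = 3*(2*(-6)) = 3*(-12) = -36)
P*143 = -36*143 = -5148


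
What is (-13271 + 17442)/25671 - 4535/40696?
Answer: 1240117/24295512 ≈ 0.051043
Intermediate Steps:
(-13271 + 17442)/25671 - 4535/40696 = 4171*(1/25671) - 4535*1/40696 = 97/597 - 4535/40696 = 1240117/24295512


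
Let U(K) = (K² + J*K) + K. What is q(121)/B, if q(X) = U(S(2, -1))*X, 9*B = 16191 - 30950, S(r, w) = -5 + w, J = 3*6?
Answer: 84942/14759 ≈ 5.7553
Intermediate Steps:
J = 18
U(K) = K² + 19*K (U(K) = (K² + 18*K) + K = K² + 19*K)
B = -14759/9 (B = (16191 - 30950)/9 = (⅑)*(-14759) = -14759/9 ≈ -1639.9)
q(X) = -78*X (q(X) = ((-5 - 1)*(19 + (-5 - 1)))*X = (-6*(19 - 6))*X = (-6*13)*X = -78*X)
q(121)/B = (-78*121)/(-14759/9) = -9438*(-9/14759) = 84942/14759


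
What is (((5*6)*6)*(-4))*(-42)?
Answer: 30240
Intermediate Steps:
(((5*6)*6)*(-4))*(-42) = ((30*6)*(-4))*(-42) = (180*(-4))*(-42) = -720*(-42) = 30240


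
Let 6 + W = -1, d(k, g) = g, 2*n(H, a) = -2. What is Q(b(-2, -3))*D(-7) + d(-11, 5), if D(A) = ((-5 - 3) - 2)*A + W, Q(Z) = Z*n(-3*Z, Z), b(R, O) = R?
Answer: 131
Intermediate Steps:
n(H, a) = -1 (n(H, a) = (½)*(-2) = -1)
W = -7 (W = -6 - 1 = -7)
Q(Z) = -Z (Q(Z) = Z*(-1) = -Z)
D(A) = -7 - 10*A (D(A) = ((-5 - 3) - 2)*A - 7 = (-8 - 2)*A - 7 = -10*A - 7 = -7 - 10*A)
Q(b(-2, -3))*D(-7) + d(-11, 5) = (-1*(-2))*(-7 - 10*(-7)) + 5 = 2*(-7 + 70) + 5 = 2*63 + 5 = 126 + 5 = 131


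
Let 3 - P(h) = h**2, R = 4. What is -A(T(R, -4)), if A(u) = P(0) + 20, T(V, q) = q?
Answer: -23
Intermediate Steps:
P(h) = 3 - h**2
A(u) = 23 (A(u) = (3 - 1*0**2) + 20 = (3 - 1*0) + 20 = (3 + 0) + 20 = 3 + 20 = 23)
-A(T(R, -4)) = -1*23 = -23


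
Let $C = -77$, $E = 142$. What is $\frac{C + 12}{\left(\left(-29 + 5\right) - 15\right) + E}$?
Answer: $- \frac{65}{103} \approx -0.63107$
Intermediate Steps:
$\frac{C + 12}{\left(\left(-29 + 5\right) - 15\right) + E} = \frac{-77 + 12}{\left(\left(-29 + 5\right) - 15\right) + 142} = - \frac{65}{\left(-24 - 15\right) + 142} = - \frac{65}{-39 + 142} = - \frac{65}{103}$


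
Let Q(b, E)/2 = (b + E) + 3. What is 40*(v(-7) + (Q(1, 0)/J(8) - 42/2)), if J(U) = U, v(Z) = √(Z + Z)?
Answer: -800 + 40*I*√14 ≈ -800.0 + 149.67*I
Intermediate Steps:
Q(b, E) = 6 + 2*E + 2*b (Q(b, E) = 2*((b + E) + 3) = 2*((E + b) + 3) = 2*(3 + E + b) = 6 + 2*E + 2*b)
v(Z) = √2*√Z (v(Z) = √(2*Z) = √2*√Z)
40*(v(-7) + (Q(1, 0)/J(8) - 42/2)) = 40*(√2*√(-7) + ((6 + 2*0 + 2*1)/8 - 42/2)) = 40*(√2*(I*√7) + ((6 + 0 + 2)*(⅛) - 42*½)) = 40*(I*√14 + (8*(⅛) - 21)) = 40*(I*√14 + (1 - 21)) = 40*(I*√14 - 20) = 40*(-20 + I*√14) = -800 + 40*I*√14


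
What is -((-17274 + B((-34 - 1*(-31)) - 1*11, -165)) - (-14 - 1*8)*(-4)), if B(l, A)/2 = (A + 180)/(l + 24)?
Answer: 17359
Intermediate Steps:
B(l, A) = 2*(180 + A)/(24 + l) (B(l, A) = 2*((A + 180)/(l + 24)) = 2*((180 + A)/(24 + l)) = 2*(180 + A)/(24 + l))
-((-17274 + B((-34 - 1*(-31)) - 1*11, -165)) - (-14 - 1*8)*(-4)) = -((-17274 + 2*(180 - 165)/(24 + ((-34 - 1*(-31)) - 1*11))) - (-14 - 1*8)*(-4)) = -((-17274 + 2*15/(24 + ((-34 + 31) - 11))) - (-14 - 8)*(-4)) = -((-17274 + 2*15/(24 + (-3 - 11))) - 1*(-22)*(-4)) = -((-17274 + 2*15/(24 - 14)) + 22*(-4)) = -((-17274 + 2*15/10) - 88) = -((-17274 + 2*(⅒)*15) - 88) = -((-17274 + 3) - 88) = -(-17271 - 88) = -1*(-17359) = 17359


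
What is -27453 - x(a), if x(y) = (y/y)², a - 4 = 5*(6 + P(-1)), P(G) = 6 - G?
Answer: -27454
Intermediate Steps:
a = 69 (a = 4 + 5*(6 + (6 - 1*(-1))) = 4 + 5*(6 + (6 + 1)) = 4 + 5*(6 + 7) = 4 + 5*13 = 4 + 65 = 69)
x(y) = 1 (x(y) = 1² = 1)
-27453 - x(a) = -27453 - 1*1 = -27453 - 1 = -27454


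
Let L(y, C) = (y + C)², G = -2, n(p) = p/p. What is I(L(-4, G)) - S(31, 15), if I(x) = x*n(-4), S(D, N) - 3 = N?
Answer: 18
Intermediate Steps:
S(D, N) = 3 + N
n(p) = 1
L(y, C) = (C + y)²
I(x) = x (I(x) = x*1 = x)
I(L(-4, G)) - S(31, 15) = (-2 - 4)² - (3 + 15) = (-6)² - 1*18 = 36 - 18 = 18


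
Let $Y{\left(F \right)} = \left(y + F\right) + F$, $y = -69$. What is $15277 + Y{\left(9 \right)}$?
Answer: $15226$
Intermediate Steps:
$Y{\left(F \right)} = -69 + 2 F$ ($Y{\left(F \right)} = \left(-69 + F\right) + F = -69 + 2 F$)
$15277 + Y{\left(9 \right)} = 15277 + \left(-69 + 2 \cdot 9\right) = 15277 + \left(-69 + 18\right) = 15277 - 51 = 15226$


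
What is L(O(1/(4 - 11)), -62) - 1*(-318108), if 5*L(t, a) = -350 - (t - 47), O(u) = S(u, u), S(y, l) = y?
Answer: 2226332/7 ≈ 3.1805e+5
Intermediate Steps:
O(u) = u
L(t, a) = -303/5 - t/5 (L(t, a) = (-350 - (t - 47))/5 = (-350 - (-47 + t))/5 = (-350 + (47 - t))/5 = (-303 - t)/5 = -303/5 - t/5)
L(O(1/(4 - 11)), -62) - 1*(-318108) = (-303/5 - 1/(5*(4 - 11))) - 1*(-318108) = (-303/5 - ⅕/(-7)) + 318108 = (-303/5 - ⅕*(-⅐)) + 318108 = (-303/5 + 1/35) + 318108 = -424/7 + 318108 = 2226332/7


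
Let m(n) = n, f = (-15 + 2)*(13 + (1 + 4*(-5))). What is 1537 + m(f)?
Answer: 1615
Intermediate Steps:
f = 78 (f = -13*(13 + (1 - 20)) = -13*(13 - 19) = -13*(-6) = 78)
1537 + m(f) = 1537 + 78 = 1615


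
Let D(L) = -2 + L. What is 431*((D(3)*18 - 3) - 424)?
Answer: -176279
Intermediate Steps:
431*((D(3)*18 - 3) - 424) = 431*(((-2 + 3)*18 - 3) - 424) = 431*((1*18 - 3) - 424) = 431*((18 - 3) - 424) = 431*(15 - 424) = 431*(-409) = -176279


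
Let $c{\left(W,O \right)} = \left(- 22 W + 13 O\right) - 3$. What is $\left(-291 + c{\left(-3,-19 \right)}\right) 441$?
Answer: $-209475$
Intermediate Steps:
$c{\left(W,O \right)} = -3 - 22 W + 13 O$
$\left(-291 + c{\left(-3,-19 \right)}\right) 441 = \left(-291 - 184\right) 441 = \left(-475\right) 441 = -209475$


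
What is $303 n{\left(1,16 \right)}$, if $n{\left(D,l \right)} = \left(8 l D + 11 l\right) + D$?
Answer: $92415$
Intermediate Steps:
$n{\left(D,l \right)} = D + 11 l + 8 D l$ ($n{\left(D,l \right)} = \left(8 D l + 11 l\right) + D = \left(11 l + 8 D l\right) + D = D + 11 l + 8 D l$)
$303 n{\left(1,16 \right)} = 303 \left(1 + 11 \cdot 16 + 8 \cdot 1 \cdot 16\right) = 303 \left(1 + 176 + 128\right) = 303 \cdot 305 = 92415$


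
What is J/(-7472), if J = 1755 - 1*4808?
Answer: 3053/7472 ≈ 0.40859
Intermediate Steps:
J = -3053 (J = 1755 - 4808 = -3053)
J/(-7472) = -3053/(-7472) = -3053*(-1/7472) = 3053/7472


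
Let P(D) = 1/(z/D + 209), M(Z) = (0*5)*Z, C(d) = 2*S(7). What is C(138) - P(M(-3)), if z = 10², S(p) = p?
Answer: 14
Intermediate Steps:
z = 100
C(d) = 14 (C(d) = 2*7 = 14)
M(Z) = 0 (M(Z) = 0*Z = 0)
P(D) = 1/(209 + 100/D) (P(D) = 1/(100/D + 209) = 1/(209 + 100/D))
C(138) - P(M(-3)) = 14 - 0/(100 + 209*0) = 14 - 0/(100 + 0) = 14 - 0/100 = 14 - 1*0 = 14 + 0 = 14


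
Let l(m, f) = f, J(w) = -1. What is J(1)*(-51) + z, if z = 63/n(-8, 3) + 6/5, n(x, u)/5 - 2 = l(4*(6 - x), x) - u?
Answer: 254/5 ≈ 50.800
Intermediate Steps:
n(x, u) = 10 - 5*u + 5*x (n(x, u) = 10 + 5*(x - u) = 10 + (-5*u + 5*x) = 10 - 5*u + 5*x)
z = -1/5 (z = 63/(10 - 5*3 + 5*(-8)) + 6/5 = 63/(10 - 15 - 40) + 6*(1/5) = 63/(-45) + 6/5 = 63*(-1/45) + 6/5 = -7/5 + 6/5 = -1/5 ≈ -0.20000)
J(1)*(-51) + z = -1*(-51) - 1/5 = 51 - 1/5 = 254/5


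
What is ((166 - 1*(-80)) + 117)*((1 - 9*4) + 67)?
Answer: 11616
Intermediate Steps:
((166 - 1*(-80)) + 117)*((1 - 9*4) + 67) = ((166 + 80) + 117)*((1 - 36) + 67) = (246 + 117)*(-35 + 67) = 363*32 = 11616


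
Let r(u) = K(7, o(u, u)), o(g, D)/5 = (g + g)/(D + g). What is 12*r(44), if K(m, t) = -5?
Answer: -60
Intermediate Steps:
o(g, D) = 10*g/(D + g) (o(g, D) = 5*((g + g)/(D + g)) = 5*((2*g)/(D + g)) = 5*(2*g/(D + g)) = 10*g/(D + g))
r(u) = -5
12*r(44) = 12*(-5) = -60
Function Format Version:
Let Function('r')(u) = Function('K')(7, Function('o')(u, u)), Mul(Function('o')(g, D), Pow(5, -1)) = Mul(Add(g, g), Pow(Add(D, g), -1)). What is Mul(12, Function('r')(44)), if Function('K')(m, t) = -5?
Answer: -60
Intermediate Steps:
Function('o')(g, D) = Mul(10, g, Pow(Add(D, g), -1)) (Function('o')(g, D) = Mul(5, Mul(Add(g, g), Pow(Add(D, g), -1))) = Mul(5, Mul(Mul(2, g), Pow(Add(D, g), -1))) = Mul(5, Mul(2, g, Pow(Add(D, g), -1))) = Mul(10, g, Pow(Add(D, g), -1)))
Function('r')(u) = -5
Mul(12, Function('r')(44)) = Mul(12, -5) = -60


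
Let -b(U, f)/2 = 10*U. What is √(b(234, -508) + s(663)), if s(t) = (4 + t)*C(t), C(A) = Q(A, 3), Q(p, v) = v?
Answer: I*√2679 ≈ 51.759*I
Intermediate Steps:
C(A) = 3
b(U, f) = -20*U
s(t) = 12 + 3*t (s(t) = (4 + t)*3 = 12 + 3*t)
√(b(234, -508) + s(663)) = √(-20*234 + (12 + 3*663)) = √(-4680 + (12 + 1989)) = √(-4680 + 2001) = √(-2679) = I*√2679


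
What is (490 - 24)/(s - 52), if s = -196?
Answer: -233/124 ≈ -1.8790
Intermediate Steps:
(490 - 24)/(s - 52) = (490 - 24)/(-196 - 52) = 466/(-248) = 466*(-1/248) = -233/124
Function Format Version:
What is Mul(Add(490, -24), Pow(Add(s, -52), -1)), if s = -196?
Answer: Rational(-233, 124) ≈ -1.8790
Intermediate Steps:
Mul(Add(490, -24), Pow(Add(s, -52), -1)) = Mul(Add(490, -24), Pow(Add(-196, -52), -1)) = Mul(466, Pow(-248, -1)) = Mul(466, Rational(-1, 248)) = Rational(-233, 124)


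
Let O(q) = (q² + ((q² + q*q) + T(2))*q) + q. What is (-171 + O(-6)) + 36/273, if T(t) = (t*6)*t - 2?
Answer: -64143/91 ≈ -704.87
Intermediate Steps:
T(t) = -2 + 6*t² (T(t) = (6*t)*t - 2 = 6*t² - 2 = -2 + 6*t²)
O(q) = q + q² + q*(22 + 2*q²) (O(q) = (q² + ((q² + q*q) + (-2 + 6*2²))*q) + q = (q² + ((q² + q²) + (-2 + 6*4))*q) + q = (q² + (2*q² + (-2 + 24))*q) + q = (q² + (2*q² + 22)*q) + q = (q² + (22 + 2*q²)*q) + q = (q² + q*(22 + 2*q²)) + q = q + q² + q*(22 + 2*q²))
(-171 + O(-6)) + 36/273 = (-171 - 6*(23 - 6 + 2*(-6)²)) + 36/273 = (-171 - 6*(23 - 6 + 2*36)) + 36*(1/273) = (-171 - 6*(23 - 6 + 72)) + 12/91 = (-171 - 6*89) + 12/91 = (-171 - 534) + 12/91 = -705 + 12/91 = -64143/91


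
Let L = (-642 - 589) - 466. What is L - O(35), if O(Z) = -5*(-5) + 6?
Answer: -1728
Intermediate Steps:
L = -1697 (L = -1231 - 466 = -1697)
O(Z) = 31 (O(Z) = 25 + 6 = 31)
L - O(35) = -1697 - 1*31 = -1697 - 31 = -1728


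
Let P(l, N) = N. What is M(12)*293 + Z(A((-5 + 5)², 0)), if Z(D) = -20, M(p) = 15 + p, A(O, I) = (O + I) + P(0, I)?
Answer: 7891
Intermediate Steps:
A(O, I) = O + 2*I (A(O, I) = (O + I) + I = (I + O) + I = O + 2*I)
M(12)*293 + Z(A((-5 + 5)², 0)) = (15 + 12)*293 - 20 = 27*293 - 20 = 7911 - 20 = 7891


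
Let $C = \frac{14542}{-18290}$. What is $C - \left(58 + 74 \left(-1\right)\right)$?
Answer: $\frac{139049}{9145} \approx 15.205$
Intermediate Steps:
$C = - \frac{7271}{9145}$ ($C = 14542 \left(- \frac{1}{18290}\right) = - \frac{7271}{9145} \approx -0.79508$)
$C - \left(58 + 74 \left(-1\right)\right) = - \frac{7271}{9145} - \left(58 + 74 \left(-1\right)\right) = - \frac{7271}{9145} - \left(58 - 74\right) = - \frac{7271}{9145} - -16 = - \frac{7271}{9145} + 16 = \frac{139049}{9145}$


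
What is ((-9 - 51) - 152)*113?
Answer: -23956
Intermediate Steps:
((-9 - 51) - 152)*113 = (-60 - 152)*113 = -212*113 = -23956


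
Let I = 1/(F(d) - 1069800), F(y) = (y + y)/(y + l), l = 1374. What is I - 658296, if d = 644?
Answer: -710582842405585/1079427556 ≈ -6.5830e+5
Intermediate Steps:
F(y) = 2*y/(1374 + y) (F(y) = (y + y)/(y + 1374) = (2*y)/(1374 + y) = 2*y/(1374 + y))
I = -1009/1079427556 (I = 1/(2*644/(1374 + 644) - 1069800) = 1/(2*644/2018 - 1069800) = 1/(2*644*(1/2018) - 1069800) = 1/(644/1009 - 1069800) = 1/(-1079427556/1009) = -1009/1079427556 ≈ -9.3476e-7)
I - 658296 = -1009/1079427556 - 658296 = -710582842405585/1079427556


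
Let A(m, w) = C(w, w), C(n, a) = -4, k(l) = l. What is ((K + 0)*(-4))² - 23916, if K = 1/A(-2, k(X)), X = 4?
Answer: -23915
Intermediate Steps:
A(m, w) = -4
K = -¼ (K = 1/(-4) = -¼ ≈ -0.25000)
((K + 0)*(-4))² - 23916 = ((-¼ + 0)*(-4))² - 23916 = (-¼*(-4))² - 23916 = 1² - 23916 = 1 - 23916 = -23915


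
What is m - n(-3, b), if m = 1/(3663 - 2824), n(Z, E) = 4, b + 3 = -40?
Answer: -3355/839 ≈ -3.9988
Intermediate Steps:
b = -43 (b = -3 - 40 = -43)
m = 1/839 ≈ 0.0011919
m - n(-3, b) = 1/839 - 1*4 = 1/839 - 4 = -3355/839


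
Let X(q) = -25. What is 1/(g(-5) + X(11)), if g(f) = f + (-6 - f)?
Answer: -1/31 ≈ -0.032258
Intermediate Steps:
g(f) = -6
1/(g(-5) + X(11)) = 1/(-6 - 25) = 1/(-31) = -1/31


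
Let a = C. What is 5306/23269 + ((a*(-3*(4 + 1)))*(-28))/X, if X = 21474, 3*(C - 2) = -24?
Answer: 3072398/27759917 ≈ 0.11068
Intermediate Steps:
C = -6 (C = 2 + (1/3)*(-24) = 2 - 8 = -6)
a = -6
5306/23269 + ((a*(-3*(4 + 1)))*(-28))/X = 5306/23269 + (-(-18)*(4 + 1)*(-28))/21474 = 5306*(1/23269) + (-(-18)*5*(-28))*(1/21474) = 5306/23269 + (-6*(-15)*(-28))*(1/21474) = 5306/23269 + (90*(-28))*(1/21474) = 5306/23269 - 2520*1/21474 = 5306/23269 - 140/1193 = 3072398/27759917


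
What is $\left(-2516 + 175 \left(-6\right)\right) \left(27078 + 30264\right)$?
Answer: $-204481572$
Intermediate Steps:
$\left(-2516 + 175 \left(-6\right)\right) \left(27078 + 30264\right) = \left(-2516 - 1050\right) 57342 = \left(-3566\right) 57342 = -204481572$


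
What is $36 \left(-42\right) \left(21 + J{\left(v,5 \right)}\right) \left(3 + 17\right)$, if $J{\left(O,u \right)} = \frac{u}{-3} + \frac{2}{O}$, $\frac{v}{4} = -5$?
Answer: $-581616$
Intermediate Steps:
$v = -20$ ($v = 4 \left(-5\right) = -20$)
$J{\left(O,u \right)} = \frac{2}{O} - \frac{u}{3}$ ($J{\left(O,u \right)} = u \left(- \frac{1}{3}\right) + \frac{2}{O} = - \frac{u}{3} + \frac{2}{O} = \frac{2}{O} - \frac{u}{3}$)
$36 \left(-42\right) \left(21 + J{\left(v,5 \right)}\right) \left(3 + 17\right) = 36 \left(-42\right) \left(21 + \left(\frac{2}{-20} - \frac{5}{3}\right)\right) \left(3 + 17\right) = - 1512 \left(21 + \left(2 \left(- \frac{1}{20}\right) - \frac{5}{3}\right)\right) 20 = - 1512 \left(21 - \frac{53}{30}\right) 20 = - 1512 \cdot \frac{577}{30} \cdot 20 = \left(-1512\right) \frac{1154}{3} = -581616$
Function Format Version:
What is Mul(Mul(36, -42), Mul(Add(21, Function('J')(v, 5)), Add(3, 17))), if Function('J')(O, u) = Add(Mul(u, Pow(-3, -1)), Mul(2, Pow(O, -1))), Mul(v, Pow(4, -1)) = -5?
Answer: -581616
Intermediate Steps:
v = -20 (v = Mul(4, -5) = -20)
Function('J')(O, u) = Add(Mul(2, Pow(O, -1)), Mul(Rational(-1, 3), u)) (Function('J')(O, u) = Add(Mul(u, Rational(-1, 3)), Mul(2, Pow(O, -1))) = Add(Mul(Rational(-1, 3), u), Mul(2, Pow(O, -1))) = Add(Mul(2, Pow(O, -1)), Mul(Rational(-1, 3), u)))
Mul(Mul(36, -42), Mul(Add(21, Function('J')(v, 5)), Add(3, 17))) = Mul(Mul(36, -42), Mul(Add(21, Add(Mul(2, Pow(-20, -1)), Mul(Rational(-1, 3), 5))), Add(3, 17))) = Mul(-1512, Mul(Add(21, Add(Mul(2, Rational(-1, 20)), Rational(-5, 3))), 20)) = Mul(-1512, Mul(Add(21, Add(Rational(-1, 10), Rational(-5, 3))), 20)) = Mul(-1512, Mul(Add(21, Rational(-53, 30)), 20)) = Mul(-1512, Mul(Rational(577, 30), 20)) = Mul(-1512, Rational(1154, 3)) = -581616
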